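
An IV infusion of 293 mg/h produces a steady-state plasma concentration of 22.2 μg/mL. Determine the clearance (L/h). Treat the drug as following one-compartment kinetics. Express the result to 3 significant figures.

At steady state, infusion rate = CL × Css, so CL = rate / Css.
CL = 293 / 22.2 = 13.20 L/h

13.2 L/h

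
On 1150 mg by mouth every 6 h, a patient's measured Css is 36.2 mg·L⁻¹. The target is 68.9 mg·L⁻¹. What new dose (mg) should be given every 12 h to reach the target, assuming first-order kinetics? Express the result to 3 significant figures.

With linear kinetics, Css is proportional to dose rate (D/τ) at fixed clearance.
D₂ = D₁ × (Css,target / Css,current) × (τ₂/τ₁) = 1150 × (68.9/36.2) × (12/6) = 4378 mg

4380 mg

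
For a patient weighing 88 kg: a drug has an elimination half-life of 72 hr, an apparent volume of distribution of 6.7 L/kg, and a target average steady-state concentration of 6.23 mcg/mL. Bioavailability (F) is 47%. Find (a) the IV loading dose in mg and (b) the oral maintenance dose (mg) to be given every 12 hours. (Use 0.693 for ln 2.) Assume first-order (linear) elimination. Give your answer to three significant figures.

Total Vd = 6.7 × 88 = 589.6 L
LD = Vd × C = 589.6 × 6.23 = 3673 mg
CL = 0.693 × Vd / t½ = 0.693 × 589.6 / 72 = 5.675 L/h
D = CL × Css × τ / F = 5.675 × 6.23 × 12 / 0.47 = 902.7 mg

(a) 3670 mg; (b) 903 mg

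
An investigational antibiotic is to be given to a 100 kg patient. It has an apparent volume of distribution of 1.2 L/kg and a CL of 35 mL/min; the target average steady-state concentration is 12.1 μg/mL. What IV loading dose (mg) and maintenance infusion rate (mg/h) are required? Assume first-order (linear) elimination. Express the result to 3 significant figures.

Total Vd = 1.2 × 100 = 120.0 L
Loading dose = Vd × C = 120.0 × 12.1 = 1452 mg
CL = 35 mL/min = 35 × 0.06 = 2.100 L/h
Maintenance infusion rate = CL × Css = 2.100 × 12.1 = 25.41 mg/h

(a) 1450 mg; (b) 25.4 mg/h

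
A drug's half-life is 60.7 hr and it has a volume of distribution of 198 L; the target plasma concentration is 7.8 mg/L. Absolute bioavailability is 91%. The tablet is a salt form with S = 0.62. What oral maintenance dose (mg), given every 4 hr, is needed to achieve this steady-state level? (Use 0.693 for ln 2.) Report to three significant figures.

125 mg

k = 0.693/60.7 = 0.01142 h⁻¹, so CL = k·Vd = 0.01142 × 198.0 = 2.261 L/h
D = CL × Css × τ / F / S = 2.261 × 7.8 × 4 / 0.91 / 0.62 = 125.0 mg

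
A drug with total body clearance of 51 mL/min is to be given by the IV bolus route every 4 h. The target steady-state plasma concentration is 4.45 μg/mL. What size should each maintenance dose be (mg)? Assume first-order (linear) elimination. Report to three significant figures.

54.5 mg

Convert clearance: 51 mL/min × 60 min/h ÷ 1000 mL/L = 3.060 L/h
At steady state, dose per interval replaces the amount cleared in that interval: D/τ = CL·Css.
D = CL × Css × τ = 3.060 × 4.45 × 4 = 54.47 mg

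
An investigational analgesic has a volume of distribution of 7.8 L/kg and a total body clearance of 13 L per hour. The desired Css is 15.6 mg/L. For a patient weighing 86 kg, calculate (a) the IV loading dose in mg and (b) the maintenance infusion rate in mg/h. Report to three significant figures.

(a) 10500 mg; (b) 203 mg/h

Vd(total) = 86 kg × 7.8 L/kg = 670.8 L
Loading dose = Vd × C = 670.8 × 15.6 = 10460 mg
Infusion rate = 13.00 L/h × 15.6 mg/L = 202.8 mg/h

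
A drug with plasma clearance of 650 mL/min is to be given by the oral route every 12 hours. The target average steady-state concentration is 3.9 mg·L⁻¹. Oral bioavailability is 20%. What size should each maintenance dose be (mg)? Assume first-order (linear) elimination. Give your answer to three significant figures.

CL = 650 mL/min × 60/1000 = 39.00 L/h
D = CL × Css × τ / F = 39.00 × 3.9 × 12 / 0.2 = 9126 mg

9130 mg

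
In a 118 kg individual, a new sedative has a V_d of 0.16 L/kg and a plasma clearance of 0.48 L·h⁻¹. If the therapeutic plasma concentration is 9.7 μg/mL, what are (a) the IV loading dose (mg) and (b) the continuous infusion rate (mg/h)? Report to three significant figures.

Vd = 0.16 L/kg × 118 kg = 18.88 L
Loading dose = Vd × C = 18.88 × 9.7 = 183.1 mg
Maintenance infusion rate = CL × Css = 0.4800 × 9.7 = 4.656 mg/h

(a) 183 mg; (b) 4.66 mg/h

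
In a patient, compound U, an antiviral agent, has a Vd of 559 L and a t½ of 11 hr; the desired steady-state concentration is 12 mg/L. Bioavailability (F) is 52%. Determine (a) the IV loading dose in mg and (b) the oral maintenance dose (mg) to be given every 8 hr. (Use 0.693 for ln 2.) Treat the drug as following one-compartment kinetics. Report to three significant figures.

LD = Vd × C = 559.0 × 12 = 6708 mg
CL = 0.693 × Vd / t½ = 0.693 × 559.0 / 11 = 35.22 L/h
D = CL × Css × τ / F = 35.22 × 12 × 8 / 0.52 = 6502 mg

(a) 6710 mg; (b) 6500 mg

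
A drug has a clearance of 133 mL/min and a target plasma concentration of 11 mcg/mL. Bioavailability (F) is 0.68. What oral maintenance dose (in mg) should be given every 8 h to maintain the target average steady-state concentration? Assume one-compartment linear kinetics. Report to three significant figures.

1030 mg

CL = 133 mL/min × 60/1000 = 7.980 L/h
At steady state, dose per interval replaces the amount cleared in that interval: F·D/τ = CL·Css.
D = CL × Css × τ / F = 7.980 × 11 × 8 / 0.68 = 1033 mg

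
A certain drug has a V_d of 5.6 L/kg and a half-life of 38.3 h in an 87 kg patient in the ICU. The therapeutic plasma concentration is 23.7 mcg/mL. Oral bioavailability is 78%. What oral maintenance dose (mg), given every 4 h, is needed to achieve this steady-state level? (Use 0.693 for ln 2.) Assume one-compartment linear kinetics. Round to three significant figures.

1070 mg

Vd(total) = 87 kg × 5.6 L/kg = 487.2 L
k = 0.693/38.3 = 0.01809 h⁻¹, so CL = k·Vd = 0.01809 × 487.2 = 8.813 L/h
D = CL × Css × τ / F = 8.813 × 23.7 × 4 / 0.78 = 1071 mg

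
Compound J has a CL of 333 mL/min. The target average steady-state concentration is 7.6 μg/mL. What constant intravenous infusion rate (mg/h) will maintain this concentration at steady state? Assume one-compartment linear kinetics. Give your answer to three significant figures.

152 mg/h

Convert clearance: 333 mL/min × 60 min/h ÷ 1000 mL/L = 19.98 L/h
At steady state, infusion rate equals elimination rate: rate in = CL × Css.
R₀ = 19.98 × 7.6 = 151.8 mg/h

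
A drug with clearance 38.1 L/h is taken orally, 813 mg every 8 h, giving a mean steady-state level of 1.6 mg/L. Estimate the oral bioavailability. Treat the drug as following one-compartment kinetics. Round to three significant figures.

F·D/τ = CL·Css at steady state → F = CL·Css·τ / D.
F = 38.1 × 1.6 × 8 / 813 = 0.600

0.600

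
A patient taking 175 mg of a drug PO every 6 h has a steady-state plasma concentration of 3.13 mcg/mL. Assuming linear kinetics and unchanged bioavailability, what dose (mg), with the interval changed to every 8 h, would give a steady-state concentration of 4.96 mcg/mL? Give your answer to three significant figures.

With linear kinetics, Css is proportional to dose rate (D/τ) at fixed clearance.
D₂ = D₁ × (Css,target / Css,current) × (τ₂/τ₁) = 175 × (4.96/3.13) × (8/6) = 369.8 mg

370 mg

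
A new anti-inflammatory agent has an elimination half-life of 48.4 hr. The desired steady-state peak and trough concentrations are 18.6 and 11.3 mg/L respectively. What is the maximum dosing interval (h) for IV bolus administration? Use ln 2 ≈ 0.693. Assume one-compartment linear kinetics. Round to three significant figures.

34.8 h

k = 0.693 / t½ = 0.693 / 48.4 = 0.01432 h⁻¹
Between IV bolus doses, concentration decays as C = C₀·e^(−kτ), so C_peak/C_trough = e^(kτ).
τ_max = ln(C_peak/C_trough) / k = ln(18.6/11.3) / 0.01432 = 0.4984 / 0.01432 = 34.80 h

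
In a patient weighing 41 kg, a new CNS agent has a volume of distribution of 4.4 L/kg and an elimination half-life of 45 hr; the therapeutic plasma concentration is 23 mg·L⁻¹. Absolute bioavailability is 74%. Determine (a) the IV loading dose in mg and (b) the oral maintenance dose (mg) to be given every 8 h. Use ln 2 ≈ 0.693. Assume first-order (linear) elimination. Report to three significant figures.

Vd(total) = 41 kg × 4.4 L/kg = 180.4 L
LD = Vd × C = 180.4 × 23 = 4149 mg
CL = 0.693 × Vd / t½ = 0.693 × 180.4 / 45 = 2.778 L/h
D = CL × Css × τ / F = 2.778 × 23 × 8 / 0.74 = 690.7 mg

(a) 4150 mg; (b) 691 mg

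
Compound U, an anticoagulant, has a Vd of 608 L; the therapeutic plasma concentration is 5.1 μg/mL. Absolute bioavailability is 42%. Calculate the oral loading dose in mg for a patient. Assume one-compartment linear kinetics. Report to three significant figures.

7380 mg

The loading dose fills Vd to the target concentration.
LD = Vd × C / F = 608.0 × 5.100 / 0.42 = 7383 mg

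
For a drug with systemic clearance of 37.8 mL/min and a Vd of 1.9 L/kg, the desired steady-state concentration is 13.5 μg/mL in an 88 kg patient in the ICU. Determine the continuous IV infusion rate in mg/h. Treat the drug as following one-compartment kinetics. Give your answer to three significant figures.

CL = 37.8 mL/min × 60/1000 = 2.268 L/h
Vd does not affect the maintenance rate; only clearance governs steady-state input.
Rate = CL × Css = 2.268 × 13.5 = 30.62 mg/h

30.6 mg/h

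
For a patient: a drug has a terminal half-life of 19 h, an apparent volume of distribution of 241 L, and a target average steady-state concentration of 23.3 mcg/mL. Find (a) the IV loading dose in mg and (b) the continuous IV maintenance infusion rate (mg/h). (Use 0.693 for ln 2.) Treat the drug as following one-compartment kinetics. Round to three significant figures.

LD = Vd × C = 241.0 × 23.3 = 5615 mg
CL = 0.693 × Vd / t½ = 0.693 × 241.0 / 19 = 8.790 L/h
Infusion rate = CL × Css = 8.790 × 23.3 = 204.8 mg/h

(a) 5620 mg; (b) 205 mg/h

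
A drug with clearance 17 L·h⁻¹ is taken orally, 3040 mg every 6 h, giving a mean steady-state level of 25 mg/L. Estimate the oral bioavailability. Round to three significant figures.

F·D/τ = CL·Css at steady state → F = CL·Css·τ / D.
F = 17 × 25 × 6 / 3040 = 0.839

0.839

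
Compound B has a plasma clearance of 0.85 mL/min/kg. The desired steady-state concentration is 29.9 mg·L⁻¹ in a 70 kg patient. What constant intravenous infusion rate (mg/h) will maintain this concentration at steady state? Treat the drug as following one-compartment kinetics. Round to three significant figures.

CL = 0.85 mL/min/kg × 70 kg = 59.50 mL/min = 59.50 × 60/1000 = 3.570 L/h
Infusion rate = CL · Css = 3.570 L/h × 29.9 mg/L = 106.7 mg/h

107 mg/h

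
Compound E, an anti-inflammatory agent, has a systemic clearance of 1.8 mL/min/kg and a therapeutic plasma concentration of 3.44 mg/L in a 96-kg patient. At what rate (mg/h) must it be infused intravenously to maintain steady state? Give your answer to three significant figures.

35.7 mg/h

CL = 1.8 mL/min/kg × 96 kg = 172.8 mL/min = 172.8 × 60/1000 = 10.37 L/h
Rate = CL × Css = 10.37 × 3.44 = 35.67 mg/h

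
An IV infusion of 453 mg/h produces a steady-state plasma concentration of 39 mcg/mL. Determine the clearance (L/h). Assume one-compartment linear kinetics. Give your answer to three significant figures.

At steady state, infusion rate = CL × Css, so CL = rate / Css.
CL = 453 / 39 = 11.62 L/h

11.6 L/h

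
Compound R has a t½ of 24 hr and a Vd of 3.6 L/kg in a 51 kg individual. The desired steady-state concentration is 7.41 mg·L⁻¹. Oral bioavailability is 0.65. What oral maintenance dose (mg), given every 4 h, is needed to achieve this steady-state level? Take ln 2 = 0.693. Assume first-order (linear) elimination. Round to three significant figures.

Vd = 3.6 L/kg × 51 kg = 183.6 L
CL = 0.693 × Vd / t½ = 0.693 × 183.6 / 24 = 5.301 L/h
D = CL × Css × τ / F = 5.301 × 7.41 × 4 / 0.65 = 241.7 mg

242 mg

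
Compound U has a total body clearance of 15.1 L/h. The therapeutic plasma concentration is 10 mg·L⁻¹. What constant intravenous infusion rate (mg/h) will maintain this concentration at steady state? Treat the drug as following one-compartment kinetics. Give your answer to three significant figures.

At steady state, infusion rate equals elimination rate: rate in = CL × Css.
Infusion rate = CL · Css = 15.10 L/h × 10 mg/L = 151.0 mg/h

151 mg/h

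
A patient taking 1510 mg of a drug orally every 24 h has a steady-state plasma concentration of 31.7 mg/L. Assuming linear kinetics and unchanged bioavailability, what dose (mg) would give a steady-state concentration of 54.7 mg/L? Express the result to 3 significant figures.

2610 mg

With linear kinetics, Css is proportional to dose rate (D/τ) at fixed clearance.
D₂ = D₁ × (Css,target / Css,current) = 1510 × 54.7/31.7 = 2606 mg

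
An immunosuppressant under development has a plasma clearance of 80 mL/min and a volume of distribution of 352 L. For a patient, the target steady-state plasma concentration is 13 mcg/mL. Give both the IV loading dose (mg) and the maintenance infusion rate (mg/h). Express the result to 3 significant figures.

(a) 4580 mg; (b) 62.4 mg/h

Loading: fill Vd to C_target → 352.0 L × 13 mg/L = 4576 mg
CL = 80 mL/min × 60/1000 = 4.800 L/h
Maintenance infusion rate = CL × Css = 4.800 × 13 = 62.40 mg/h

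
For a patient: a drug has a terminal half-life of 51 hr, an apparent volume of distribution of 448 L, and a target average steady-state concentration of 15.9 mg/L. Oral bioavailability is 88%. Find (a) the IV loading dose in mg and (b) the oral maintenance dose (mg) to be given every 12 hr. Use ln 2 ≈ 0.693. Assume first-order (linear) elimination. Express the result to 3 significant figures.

(a) 7120 mg; (b) 1320 mg

LD = Vd × C = 448.0 × 15.9 = 7123 mg
CL = 0.693 × Vd / t½ = 0.693 × 448.0 / 51 = 6.088 L/h
D = CL × Css × τ / F = 6.088 × 15.9 × 12 / 0.88 = 1320 mg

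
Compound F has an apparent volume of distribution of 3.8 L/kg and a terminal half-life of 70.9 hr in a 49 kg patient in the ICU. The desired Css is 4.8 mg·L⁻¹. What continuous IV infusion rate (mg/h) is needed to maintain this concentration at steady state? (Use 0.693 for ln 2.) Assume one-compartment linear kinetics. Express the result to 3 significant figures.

Vd(total) = 49 kg × 3.8 L/kg = 186.2 L
CL = ln 2 · Vd / t½ = 0.693 × 186.2 / 70.9 = 1.820 L/h
Infusion rate = CL × Css = 1.820 × 4.8 = 8.736 mg/h

8.74 mg/h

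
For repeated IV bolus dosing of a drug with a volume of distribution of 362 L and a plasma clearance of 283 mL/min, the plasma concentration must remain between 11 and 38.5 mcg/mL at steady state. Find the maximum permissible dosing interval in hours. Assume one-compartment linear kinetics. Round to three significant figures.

26.7 h

CL = 283 mL/min × 60/1000 = 16.98 L/h
k = CL / Vd = 16.98 / 362.0 = 0.04691 h⁻¹
Between IV bolus doses, concentration decays as C = C₀·e^(−kτ), so C_peak/C_trough = e^(kτ).
τ_max = ln(C_peak/C_trough) / k = ln(38.5/11) / 0.04691 = 1.253 / 0.04691 = 26.71 h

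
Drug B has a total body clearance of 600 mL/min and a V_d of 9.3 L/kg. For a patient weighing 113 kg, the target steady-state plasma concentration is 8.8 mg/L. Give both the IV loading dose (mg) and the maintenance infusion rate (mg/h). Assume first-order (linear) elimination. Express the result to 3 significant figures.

Vd(total) = 113 kg × 9.3 L/kg = 1051 L
LD = Vd · C_target = 1051 × 8.8 = 9249 mg
CL = 600 mL/min = 600 × 0.06 = 36.00 L/h
Maintenance infusion rate = CL × Css = 36.00 × 8.8 = 316.8 mg/h

(a) 9250 mg; (b) 317 mg/h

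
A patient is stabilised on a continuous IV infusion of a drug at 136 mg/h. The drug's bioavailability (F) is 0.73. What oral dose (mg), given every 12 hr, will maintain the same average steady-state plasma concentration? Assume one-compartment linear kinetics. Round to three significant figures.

To maintain the same Css, the systemic dosing rate must be unchanged: F·D/τ = infusion rate.
D = rate × τ / F = 136 × 12 / 0.73 = 2236 mg

2240 mg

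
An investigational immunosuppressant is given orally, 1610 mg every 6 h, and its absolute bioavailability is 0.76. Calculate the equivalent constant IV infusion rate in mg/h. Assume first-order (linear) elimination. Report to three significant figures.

Equivalent systemic input: infusion rate = F·D/τ.
Rate = 0.76 × 1610 / 6 = 203.9 mg/h

204 mg/h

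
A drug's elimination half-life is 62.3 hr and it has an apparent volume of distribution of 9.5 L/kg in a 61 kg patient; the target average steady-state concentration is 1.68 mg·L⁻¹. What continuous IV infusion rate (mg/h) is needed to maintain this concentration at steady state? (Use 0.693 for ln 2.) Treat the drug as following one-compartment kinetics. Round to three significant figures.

Vd(total) = 61 kg × 9.5 L/kg = 579.5 L
CL = 0.693 × Vd / t½ = 0.693 × 579.5 / 62.3 = 6.446 L/h
Infusion rate = CL × Css = 6.446 × 1.68 = 10.83 mg/h

10.8 mg/h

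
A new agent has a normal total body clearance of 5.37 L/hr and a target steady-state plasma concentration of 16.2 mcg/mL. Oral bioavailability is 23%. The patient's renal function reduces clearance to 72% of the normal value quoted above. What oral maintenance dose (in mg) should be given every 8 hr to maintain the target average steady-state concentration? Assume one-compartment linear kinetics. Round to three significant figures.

2180 mg

Patient clearance = 0.72 × 5.370 = 3.866 L/h
D = CL × Css × τ / F = 3.866 × 16.2 × 8 / 0.23 = 2178 mg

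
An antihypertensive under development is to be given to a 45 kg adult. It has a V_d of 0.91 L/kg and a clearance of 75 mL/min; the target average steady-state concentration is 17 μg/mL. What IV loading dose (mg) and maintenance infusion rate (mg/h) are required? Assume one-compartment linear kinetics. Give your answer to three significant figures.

(a) 696 mg; (b) 76.5 mg/h

Vd(total) = 45 kg × 0.91 L/kg = 40.95 L
LD = Vd · C_target = 40.95 × 17 = 696.2 mg
Convert clearance: 75 mL/min × 60 min/h ÷ 1000 mL/L = 4.500 L/h
Maintenance: replace elimination → rate = CL × Css = 4.500 × 17 = 76.50 mg/h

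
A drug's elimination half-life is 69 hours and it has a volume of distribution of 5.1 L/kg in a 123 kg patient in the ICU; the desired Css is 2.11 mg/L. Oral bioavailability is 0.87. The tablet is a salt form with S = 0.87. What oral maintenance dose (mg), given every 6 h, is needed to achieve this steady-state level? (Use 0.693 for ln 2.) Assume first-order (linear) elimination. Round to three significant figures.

105 mg

Vd = 5.1 L/kg × 123 kg = 627.3 L
CL = ln 2 · Vd / t½ = 0.693 × 627.3 / 69 = 6.300 L/h
D = CL × Css × τ / F / S = 6.300 × 2.11 × 6 / 0.87 / 0.87 = 105.4 mg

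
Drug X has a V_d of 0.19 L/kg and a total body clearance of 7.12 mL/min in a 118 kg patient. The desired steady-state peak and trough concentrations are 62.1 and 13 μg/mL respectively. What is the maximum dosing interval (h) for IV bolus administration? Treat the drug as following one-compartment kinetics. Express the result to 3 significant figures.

Vd(total) = 118 kg × 0.19 L/kg = 22.42 L
CL = 7.12 mL/min × 60/1000 = 0.4272 L/h
k = CL / Vd = 0.4272 / 22.42 = 0.01905 h⁻¹
Between IV bolus doses, concentration decays as C = C₀·e^(−kτ), so C_peak/C_trough = e^(kτ).
τ_max = ln(C_peak/C_trough) / k = ln(62.1/13) / 0.01905 = 1.564 / 0.01905 = 82.10 h

82.1 h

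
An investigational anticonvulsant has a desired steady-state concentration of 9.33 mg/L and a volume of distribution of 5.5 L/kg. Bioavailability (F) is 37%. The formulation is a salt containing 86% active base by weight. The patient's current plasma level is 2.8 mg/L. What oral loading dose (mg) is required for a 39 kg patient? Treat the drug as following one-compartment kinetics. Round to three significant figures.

Vd(total) = 39 kg × 5.5 L/kg = 214.5 L
Concentration deficit ΔC = 9.33 − 2.8 = 6.530 mg/L
LD = Vd × ΔC / F / S = 214.5 × 6.530 / 0.37 / 0.86 = 4402 mg

4400 mg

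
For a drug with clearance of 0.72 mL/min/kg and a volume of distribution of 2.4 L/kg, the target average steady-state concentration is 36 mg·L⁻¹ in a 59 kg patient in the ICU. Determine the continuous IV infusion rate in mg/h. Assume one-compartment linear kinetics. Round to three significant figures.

91.8 mg/h

CL = 0.72 mL/min/kg × 59 kg = 42.48 mL/min = 42.48 × 60/1000 = 2.549 L/h
Rate = CL × Css = 2.549 × 36 = 91.76 mg/h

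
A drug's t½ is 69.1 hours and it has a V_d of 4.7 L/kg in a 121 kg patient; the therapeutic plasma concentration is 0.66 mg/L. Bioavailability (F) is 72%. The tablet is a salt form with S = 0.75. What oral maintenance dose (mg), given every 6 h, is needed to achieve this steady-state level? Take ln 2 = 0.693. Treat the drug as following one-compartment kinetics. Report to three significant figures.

Total Vd = 4.7 × 121 = 568.7 L
CL = 0.693 × Vd / t½ = 0.693 × 568.7 / 69.1 = 5.703 L/h
D = CL × Css × τ / F / S = 5.703 × 0.66 × 6 / 0.72 / 0.75 = 41.82 mg

41.8 mg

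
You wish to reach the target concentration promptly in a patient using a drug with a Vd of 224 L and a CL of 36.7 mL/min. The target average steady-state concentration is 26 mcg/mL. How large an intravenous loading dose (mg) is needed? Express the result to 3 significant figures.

LD = Vd × C = 224.0 × 26.00 = 5824 mg

5820 mg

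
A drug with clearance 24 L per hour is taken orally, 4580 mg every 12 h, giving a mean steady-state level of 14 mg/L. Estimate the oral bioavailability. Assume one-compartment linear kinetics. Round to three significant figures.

0.880

F·D/τ = CL·Css at steady state → F = CL·Css·τ / D.
F = 24 × 14 × 12 / 4580 = 0.880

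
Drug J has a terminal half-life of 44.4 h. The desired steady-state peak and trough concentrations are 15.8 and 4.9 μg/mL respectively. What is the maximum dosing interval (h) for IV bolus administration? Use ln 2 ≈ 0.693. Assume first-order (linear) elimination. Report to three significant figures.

75.0 h

k = 0.693 / t½ = 0.693 / 44.4 = 0.01561 h⁻¹
Between IV bolus doses, concentration decays as C = C₀·e^(−kτ), so C_peak/C_trough = e^(kτ).
τ_max = ln(C_peak/C_trough) / k = ln(15.8/4.9) / 0.01561 = 1.171 / 0.01561 = 75.02 h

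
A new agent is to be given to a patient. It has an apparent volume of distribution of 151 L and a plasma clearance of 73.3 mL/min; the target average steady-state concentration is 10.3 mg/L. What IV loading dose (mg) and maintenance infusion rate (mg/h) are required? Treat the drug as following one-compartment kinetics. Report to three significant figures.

LD = Vd · C_target = 151.0 × 10.3 = 1555 mg
Convert clearance: 73.3 mL/min × 60 min/h ÷ 1000 mL/L = 4.398 L/h
Infusion rate = 4.398 L/h × 10.3 mg/L = 45.30 mg/h

(a) 1560 mg; (b) 45.3 mg/h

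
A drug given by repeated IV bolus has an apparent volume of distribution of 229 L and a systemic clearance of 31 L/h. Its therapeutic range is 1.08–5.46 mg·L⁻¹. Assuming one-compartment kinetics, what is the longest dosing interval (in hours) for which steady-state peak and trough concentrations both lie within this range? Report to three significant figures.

12.0 h

k = CL / Vd = 31.00 / 229.0 = 0.1354 h⁻¹
Between IV bolus doses, concentration decays as C = C₀·e^(−kτ), so C_peak/C_trough = e^(kτ).
τ_max = ln(C_peak/C_trough) / k = ln(5.46/1.08) / 0.1354 = 1.620 / 0.1354 = 11.96 h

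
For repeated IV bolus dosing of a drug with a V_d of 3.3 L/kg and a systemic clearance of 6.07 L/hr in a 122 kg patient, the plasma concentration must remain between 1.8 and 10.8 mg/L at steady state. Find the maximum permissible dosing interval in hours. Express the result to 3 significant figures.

Vd = 3.3 L/kg × 122 kg = 402.6 L
k = CL / Vd = 6.070 / 402.6 = 0.01508 h⁻¹
Between IV bolus doses, concentration decays as C = C₀·e^(−kτ), so C_peak/C_trough = e^(kτ).
τ_max = ln(C_peak/C_trough) / k = ln(10.8/1.8) / 0.01508 = 1.792 / 0.01508 = 118.8 h

119 h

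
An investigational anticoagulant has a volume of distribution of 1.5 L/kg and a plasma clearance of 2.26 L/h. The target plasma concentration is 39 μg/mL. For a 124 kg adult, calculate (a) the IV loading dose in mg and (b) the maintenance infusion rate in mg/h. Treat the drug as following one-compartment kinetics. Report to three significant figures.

Vd = 1.5 L/kg × 124 kg = 186.0 L
Loading dose = Vd × C = 186.0 × 39 = 7254 mg
Maintenance: replace elimination → rate = CL × Css = 2.260 × 39 = 88.14 mg/h

(a) 7250 mg; (b) 88.1 mg/h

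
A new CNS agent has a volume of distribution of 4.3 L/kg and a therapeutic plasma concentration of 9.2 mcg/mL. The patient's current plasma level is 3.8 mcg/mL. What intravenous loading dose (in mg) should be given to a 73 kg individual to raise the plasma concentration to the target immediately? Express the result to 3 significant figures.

1700 mg

Vd = 4.3 L/kg × 73 kg = 313.9 L
Concentration deficit ΔC = 9.2 − 3.8 = 5.400 mg/L
LD = Vd × ΔC = 313.9 × 5.400 = 1695 mg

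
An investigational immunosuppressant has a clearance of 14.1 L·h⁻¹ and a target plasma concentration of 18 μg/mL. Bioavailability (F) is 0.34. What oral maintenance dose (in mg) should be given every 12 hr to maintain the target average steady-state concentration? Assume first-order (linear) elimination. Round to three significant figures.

At steady state, dose per interval replaces the amount cleared in that interval: F·D/τ = CL·Css.
D = CL × Css × τ / F = 14.10 × 18 × 12 / 0.34 = 8958 mg

8960 mg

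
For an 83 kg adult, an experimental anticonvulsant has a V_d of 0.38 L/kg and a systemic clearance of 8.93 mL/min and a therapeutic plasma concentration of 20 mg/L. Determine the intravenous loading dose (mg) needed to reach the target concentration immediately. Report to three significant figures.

Vd = 0.38 L/kg × 83 kg = 31.54 L
LD = Vd × C = 31.54 × 20.00 = 630.8 mg

631 mg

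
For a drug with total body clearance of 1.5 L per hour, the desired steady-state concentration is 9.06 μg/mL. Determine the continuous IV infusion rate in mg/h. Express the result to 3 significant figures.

13.6 mg/h

R₀ = 1.500 × 9.06 = 13.59 mg/h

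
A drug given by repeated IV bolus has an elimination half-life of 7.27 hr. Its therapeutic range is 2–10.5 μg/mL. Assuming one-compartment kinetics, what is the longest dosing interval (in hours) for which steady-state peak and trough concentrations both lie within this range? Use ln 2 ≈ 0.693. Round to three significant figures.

17.4 h

k = 0.693 / t½ = 0.693 / 7.27 = 0.09532 h⁻¹
Between IV bolus doses, concentration decays as C = C₀·e^(−kτ), so C_peak/C_trough = e^(kτ).
τ_max = ln(C_peak/C_trough) / k = ln(10.5/2) / 0.09532 = 1.658 / 0.09532 = 17.39 h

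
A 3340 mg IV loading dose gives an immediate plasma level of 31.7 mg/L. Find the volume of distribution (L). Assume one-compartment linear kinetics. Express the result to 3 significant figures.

105 L

Immediately after an IV bolus, C₀ = Dose / Vd, so Vd = Dose / C₀.
Vd = 3340 / 31.7 = 105.4 L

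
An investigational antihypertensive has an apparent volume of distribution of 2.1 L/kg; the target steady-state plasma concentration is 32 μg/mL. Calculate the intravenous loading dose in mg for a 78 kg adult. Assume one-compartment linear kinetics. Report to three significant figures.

5240 mg

Total Vd = 2.1 × 78 = 163.8 L
The loading dose fills Vd to the target concentration.
LD = Vd × C = 163.8 × 32.00 = 5242 mg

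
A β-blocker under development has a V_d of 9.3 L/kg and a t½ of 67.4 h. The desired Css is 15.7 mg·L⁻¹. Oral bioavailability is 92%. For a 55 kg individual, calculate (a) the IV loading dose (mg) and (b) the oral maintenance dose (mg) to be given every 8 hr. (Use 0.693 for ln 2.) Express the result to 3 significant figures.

(a) 8030 mg; (b) 718 mg

Vd(total) = 55 kg × 9.3 L/kg = 511.5 L
LD = Vd × C = 511.5 × 15.7 = 8031 mg
CL = 0.693 × Vd / t½ = 0.693 × 511.5 / 67.4 = 5.259 L/h
D = CL × Css × τ / F = 5.259 × 15.7 × 8 / 0.92 = 718.0 mg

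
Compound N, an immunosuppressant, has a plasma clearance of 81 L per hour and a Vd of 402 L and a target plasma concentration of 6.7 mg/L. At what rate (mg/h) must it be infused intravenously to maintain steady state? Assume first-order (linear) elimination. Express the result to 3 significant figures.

Vd does not affect the maintenance rate; only clearance governs steady-state input.
R₀ = 81.00 × 6.7 = 542.7 mg/h

543 mg/h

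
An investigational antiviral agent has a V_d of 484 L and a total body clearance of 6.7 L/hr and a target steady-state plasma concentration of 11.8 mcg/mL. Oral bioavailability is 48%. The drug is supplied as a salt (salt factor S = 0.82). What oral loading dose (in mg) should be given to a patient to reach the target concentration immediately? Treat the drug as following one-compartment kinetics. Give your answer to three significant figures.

LD = Vd × C / F / S = 484.0 × 11.80 / 0.48 / 0.82 = 14510 mg

14500 mg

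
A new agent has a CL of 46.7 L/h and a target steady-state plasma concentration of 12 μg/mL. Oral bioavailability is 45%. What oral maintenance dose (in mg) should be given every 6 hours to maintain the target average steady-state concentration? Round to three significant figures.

D = CL × Css × τ / F = 46.70 × 12 × 6 / 0.45 = 7472 mg

7470 mg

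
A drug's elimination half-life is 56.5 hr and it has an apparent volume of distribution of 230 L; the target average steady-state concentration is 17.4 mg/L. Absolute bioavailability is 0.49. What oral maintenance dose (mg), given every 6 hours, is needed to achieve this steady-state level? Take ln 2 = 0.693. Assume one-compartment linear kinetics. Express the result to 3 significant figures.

CL = ln 2 · Vd / t½ = 0.693 × 230.0 / 56.5 = 2.821 L/h
D = CL × Css × τ / F = 2.821 × 17.4 × 6 / 0.49 = 601.0 mg

601 mg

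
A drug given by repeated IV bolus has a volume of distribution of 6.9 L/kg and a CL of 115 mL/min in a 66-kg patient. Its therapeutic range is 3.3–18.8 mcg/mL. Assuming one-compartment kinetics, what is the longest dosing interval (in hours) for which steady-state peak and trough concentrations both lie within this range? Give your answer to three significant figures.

Vd = 6.9 L/kg × 66 kg = 455.4 L
CL = 115 mL/min × 60/1000 = 6.900 L/h
k = CL / Vd = 6.900 / 455.4 = 0.01515 h⁻¹
Between IV bolus doses, concentration decays as C = C₀·e^(−kτ), so C_peak/C_trough = e^(kτ).
τ_max = ln(C_peak/C_trough) / k = ln(18.8/3.3) / 0.01515 = 1.740 / 0.01515 = 114.9 h

115 h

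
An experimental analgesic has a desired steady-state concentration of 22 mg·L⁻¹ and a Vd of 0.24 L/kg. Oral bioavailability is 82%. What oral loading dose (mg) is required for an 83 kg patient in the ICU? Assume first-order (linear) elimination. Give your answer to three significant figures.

Vd = 0.24 L/kg × 83 kg = 19.92 L
The loading dose fills Vd to the target concentration.
LD = Vd × C / F = 19.92 × 22.00 / 0.82 = 534.4 mg

534 mg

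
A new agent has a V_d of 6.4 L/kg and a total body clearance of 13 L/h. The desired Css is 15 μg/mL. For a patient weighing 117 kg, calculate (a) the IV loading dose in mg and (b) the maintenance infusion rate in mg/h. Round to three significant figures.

(a) 11200 mg; (b) 195 mg/h

Vd(total) = 117 kg × 6.4 L/kg = 748.8 L
Loading: fill Vd to C_target → 748.8 L × 15 mg/L = 11230 mg
Infusion rate = 13.00 L/h × 15 mg/L = 195.0 mg/h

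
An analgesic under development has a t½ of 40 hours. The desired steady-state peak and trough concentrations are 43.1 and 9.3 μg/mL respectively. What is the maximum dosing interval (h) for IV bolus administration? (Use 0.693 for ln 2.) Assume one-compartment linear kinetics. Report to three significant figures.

88.5 h

k = 0.693 / t½ = 0.693 / 40 = 0.01733 h⁻¹
Between IV bolus doses, concentration decays as C = C₀·e^(−kτ), so C_peak/C_trough = e^(kτ).
τ_max = ln(C_peak/C_trough) / k = ln(43.1/9.3) / 0.01733 = 1.534 / 0.01733 = 88.52 h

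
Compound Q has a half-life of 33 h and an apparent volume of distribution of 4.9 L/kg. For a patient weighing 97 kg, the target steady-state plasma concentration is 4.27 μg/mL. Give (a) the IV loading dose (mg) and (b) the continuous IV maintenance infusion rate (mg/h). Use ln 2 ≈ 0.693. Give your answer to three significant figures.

(a) 2030 mg; (b) 42.6 mg/h

Total Vd = 4.9 × 97 = 475.3 L
LD = Vd × C = 475.3 × 4.27 = 2030 mg
CL = 0.693 × Vd / t½ = 0.693 × 475.3 / 33 = 9.981 L/h
Infusion rate = CL × Css = 9.981 × 4.27 = 42.62 mg/h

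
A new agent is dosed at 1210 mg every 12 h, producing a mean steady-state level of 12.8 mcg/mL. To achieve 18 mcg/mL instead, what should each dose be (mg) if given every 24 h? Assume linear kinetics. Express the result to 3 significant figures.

3400 mg

With linear kinetics, Css is proportional to dose rate (D/τ) at fixed clearance.
D₂ = D₁ × (Css,target / Css,current) × (τ₂/τ₁) = 1210 × (18/12.8) × (24/12) = 3403 mg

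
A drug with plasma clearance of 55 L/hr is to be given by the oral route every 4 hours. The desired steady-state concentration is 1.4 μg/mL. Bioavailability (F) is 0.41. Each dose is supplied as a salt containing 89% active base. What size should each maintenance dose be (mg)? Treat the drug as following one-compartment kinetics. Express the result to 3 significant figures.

844 mg

At steady state, dose per interval replaces the amount cleared in that interval: F·S·D/τ = CL·Css.
D = CL × Css × τ / F / S = 55.00 × 1.4 × 4 / 0.41 / 0.89 = 844.1 mg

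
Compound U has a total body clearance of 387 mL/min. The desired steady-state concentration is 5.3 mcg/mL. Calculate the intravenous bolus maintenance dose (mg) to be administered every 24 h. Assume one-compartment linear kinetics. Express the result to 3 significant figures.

2950 mg

CL = 387 mL/min × 60/1000 = 23.22 L/h
D = CL × Css × τ = 23.22 × 5.3 × 24 = 2954 mg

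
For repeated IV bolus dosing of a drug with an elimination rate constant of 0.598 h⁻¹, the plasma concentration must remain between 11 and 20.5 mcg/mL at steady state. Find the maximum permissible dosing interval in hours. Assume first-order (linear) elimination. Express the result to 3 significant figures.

Between IV bolus doses, concentration decays as C = C₀·e^(−kτ), so C_peak/C_trough = e^(kτ).
τ_max = ln(C_peak/C_trough) / k = ln(20.5/11) / 0.5980 = 0.6225 / 0.5980 = 1.041 h

1.04 h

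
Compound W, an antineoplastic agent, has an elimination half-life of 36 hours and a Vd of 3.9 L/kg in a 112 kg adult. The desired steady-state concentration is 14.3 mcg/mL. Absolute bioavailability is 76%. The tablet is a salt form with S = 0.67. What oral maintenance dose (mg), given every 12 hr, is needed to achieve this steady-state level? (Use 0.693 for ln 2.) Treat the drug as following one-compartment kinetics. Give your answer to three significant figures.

2830 mg

Vd = 3.9 L/kg × 112 kg = 436.8 L
CL = ln 2 · Vd / t½ = 0.693 × 436.8 / 36 = 8.408 L/h
D = CL × Css × τ / F / S = 8.408 × 14.3 × 12 / 0.76 / 0.67 = 2833 mg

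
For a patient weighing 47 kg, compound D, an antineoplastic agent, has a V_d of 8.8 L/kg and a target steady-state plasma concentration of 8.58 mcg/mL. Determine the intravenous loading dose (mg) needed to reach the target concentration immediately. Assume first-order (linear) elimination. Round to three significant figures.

3550 mg

Vd(total) = 47 kg × 8.8 L/kg = 413.6 L
The loading dose fills Vd to the target concentration.
LD = Vd × C = 413.6 × 8.580 = 3549 mg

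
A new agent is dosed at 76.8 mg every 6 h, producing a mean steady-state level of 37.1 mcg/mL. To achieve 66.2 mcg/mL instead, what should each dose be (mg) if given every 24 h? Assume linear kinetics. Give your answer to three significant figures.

548 mg

For first-order elimination, Css ∝ F·D/(CL·τ); F and CL are unchanged, so Css ∝ D/τ.
D₂ = D₁ × (Css,target / Css,current) × (τ₂/τ₁) = 76.8 × (66.2/37.1) × (24/6) = 548.2 mg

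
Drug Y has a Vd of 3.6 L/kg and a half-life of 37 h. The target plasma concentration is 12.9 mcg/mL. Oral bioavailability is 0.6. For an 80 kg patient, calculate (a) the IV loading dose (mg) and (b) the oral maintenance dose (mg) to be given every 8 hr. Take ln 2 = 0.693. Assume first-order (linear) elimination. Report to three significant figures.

(a) 3720 mg; (b) 928 mg

Vd(total) = 80 kg × 3.6 L/kg = 288.0 L
LD = Vd × C = 288.0 × 12.9 = 3715 mg
CL = 0.693 × Vd / t½ = 0.693 × 288.0 / 37 = 5.394 L/h
D = CL × Css × τ / F = 5.394 × 12.9 × 8 / 0.6 = 927.8 mg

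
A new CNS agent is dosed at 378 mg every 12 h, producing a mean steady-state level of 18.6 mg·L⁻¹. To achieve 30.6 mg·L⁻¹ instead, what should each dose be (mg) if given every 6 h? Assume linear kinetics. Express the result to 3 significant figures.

For first-order elimination, Css ∝ F·D/(CL·τ); F and CL are unchanged, so Css ∝ D/τ.
D₂ = D₁ × (Css,target / Css,current) × (τ₂/τ₁) = 378 × (30.6/18.6) × (6/12) = 310.9 mg

311 mg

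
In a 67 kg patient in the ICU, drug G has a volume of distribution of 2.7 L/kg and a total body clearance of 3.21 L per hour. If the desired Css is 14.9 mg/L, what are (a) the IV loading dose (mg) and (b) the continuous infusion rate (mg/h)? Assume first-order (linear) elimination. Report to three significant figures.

Vd = 2.7 L/kg × 67 kg = 180.9 L
Loading: fill Vd to C_target → 180.9 L × 14.9 mg/L = 2695 mg
Maintenance: replace elimination → rate = CL × Css = 3.210 × 14.9 = 47.83 mg/h

(a) 2700 mg; (b) 47.8 mg/h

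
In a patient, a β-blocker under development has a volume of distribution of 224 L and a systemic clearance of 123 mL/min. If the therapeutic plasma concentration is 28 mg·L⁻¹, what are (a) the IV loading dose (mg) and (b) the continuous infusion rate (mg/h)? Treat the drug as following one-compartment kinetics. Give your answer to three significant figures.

LD = Vd · C_target = 224.0 × 28 = 6272 mg
CL = 123 mL/min = 123 × 0.06 = 7.380 L/h
Maintenance infusion rate = CL × Css = 7.380 × 28 = 206.6 mg/h

(a) 6270 mg; (b) 207 mg/h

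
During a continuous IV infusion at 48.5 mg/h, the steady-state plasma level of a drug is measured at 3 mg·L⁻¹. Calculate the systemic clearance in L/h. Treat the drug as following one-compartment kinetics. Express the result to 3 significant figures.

16.2 L/h

At steady state, infusion rate = CL × Css, so CL = rate / Css.
CL = 48.5 / 3 = 16.17 L/h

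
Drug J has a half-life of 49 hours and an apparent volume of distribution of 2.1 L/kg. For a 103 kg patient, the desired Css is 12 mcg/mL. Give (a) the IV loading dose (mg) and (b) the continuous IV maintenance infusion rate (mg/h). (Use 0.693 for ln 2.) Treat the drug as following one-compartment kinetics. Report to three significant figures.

Vd = 2.1 L/kg × 103 kg = 216.3 L
LD = Vd × C = 216.3 × 12 = 2596 mg
CL = 0.693 × Vd / t½ = 0.693 × 216.3 / 49 = 3.059 L/h
Infusion rate = CL × Css = 3.059 × 12 = 36.71 mg/h

(a) 2600 mg; (b) 36.7 mg/h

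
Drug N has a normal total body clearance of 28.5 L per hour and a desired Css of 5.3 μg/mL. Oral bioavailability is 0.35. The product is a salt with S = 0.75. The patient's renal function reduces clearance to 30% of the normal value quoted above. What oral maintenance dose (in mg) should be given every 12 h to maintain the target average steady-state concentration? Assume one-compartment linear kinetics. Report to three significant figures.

2070 mg

Patient clearance = 0.3 × 28.50 = 8.550 L/h
D = CL × Css × τ / F / S = 8.550 × 5.3 × 12 / 0.35 / 0.75 = 2072 mg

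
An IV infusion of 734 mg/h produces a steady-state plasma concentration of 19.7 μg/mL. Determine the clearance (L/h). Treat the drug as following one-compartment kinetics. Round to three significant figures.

At steady state, infusion rate = CL × Css, so CL = rate / Css.
CL = 734 / 19.7 = 37.26 L/h

37.3 L/h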